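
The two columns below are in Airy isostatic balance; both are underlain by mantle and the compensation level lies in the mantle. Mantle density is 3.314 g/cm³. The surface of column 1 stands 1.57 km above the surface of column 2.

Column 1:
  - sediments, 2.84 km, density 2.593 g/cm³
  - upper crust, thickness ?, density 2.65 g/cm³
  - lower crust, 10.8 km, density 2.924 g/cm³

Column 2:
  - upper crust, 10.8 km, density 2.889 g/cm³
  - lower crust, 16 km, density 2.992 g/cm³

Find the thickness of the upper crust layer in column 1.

13.1 km

Take the compensation level at the base of the deeper column (depth z_c below the surface of column 1) and equate Σ ρ_i t_i down to z_c; mantle fills any gap and the z_c terms cancel.
Column 1: 2.84×2.593 + x×2.65 + 10.8×2.924 + (z_c − 13.64 − x)×3.314
Column 2: 1.57×0 + 10.8×2.889 + 16×2.992 + (z_c − 1.57 − 26.8)×3.314
The z_c×3.314 term appears on both sides and cancels. Collect the known terms of each column as K = Σ(ρt)_known − 3.314 × (depth of known layers): K_1 = 38.94332 − 3.314×13.64 = −6.25964; K_2 = 79.0732 − 3.314×(1.57 + 26.8) = −14.94498.
Balance: K_1 − x×(3.314 − 2.65) = K_2, so x = (K_1 − K_2)/(3.314 − 2.65) = 8.68534/0.664 = 13.1 km.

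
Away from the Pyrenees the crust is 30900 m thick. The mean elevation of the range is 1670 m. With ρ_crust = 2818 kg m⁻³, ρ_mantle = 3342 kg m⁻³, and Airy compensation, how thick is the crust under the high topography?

41600 m

Root depth r = h ρ_c / (ρ_m − ρ_c) = 1670 m × 2818 / 524 = 8981 m.
Total thickness = T + h + r = 30900 m + 1670 m + 8981 m = 41600 m.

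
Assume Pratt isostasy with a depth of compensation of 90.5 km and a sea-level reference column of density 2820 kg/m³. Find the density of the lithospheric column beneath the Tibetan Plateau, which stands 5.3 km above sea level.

2660 kg/m³

Pratt balance: ρ_ref D = ρ (D + h).
ρ = ρ_ref D/(D + h) = 2820 × 90.5 km/(90.5 km + 5.3 km) = 2660 kg/m³.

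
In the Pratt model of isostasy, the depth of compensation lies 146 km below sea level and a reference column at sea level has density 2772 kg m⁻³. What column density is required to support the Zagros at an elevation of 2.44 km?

Pratt balance: ρ_ref D = ρ (D + h).
ρ = ρ_ref D/(D + h) = 2772 × 146 km/(146 km + 2.44 km) = 2730 kg m⁻³.

2730 kg m⁻³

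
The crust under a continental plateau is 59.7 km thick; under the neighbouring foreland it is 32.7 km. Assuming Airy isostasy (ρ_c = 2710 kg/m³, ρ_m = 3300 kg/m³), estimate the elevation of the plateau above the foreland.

4.83 km

Excess crust Δ = 59.7 km − 32.7 km = 27 km, split between elevation h and root r with h + r = Δ.
Airy balance ρ_c h = (ρ_m − ρ_c) r gives r = h ρ_c/(ρ_m − ρ_c), so h (1 + ρ_c/(ρ_m − ρ_c)) = Δ, i.e. h = Δ (ρ_m − ρ_c)/ρ_m.
h = 27 km × 590/3300 = 4.83 km.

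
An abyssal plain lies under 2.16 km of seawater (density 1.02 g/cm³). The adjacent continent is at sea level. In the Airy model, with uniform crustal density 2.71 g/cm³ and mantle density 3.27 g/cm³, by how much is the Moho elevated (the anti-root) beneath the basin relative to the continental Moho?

6.52 km

By Archimedes' principle applied to the lithosphere: replacing crust with seawater at the top is compensated by replacing crust with mantle at the base: d (ρ_c − ρ_w) = a (ρ_m − ρ_c).
a = d (ρ_c − ρ_w)/(ρ_m − ρ_c) = 2.16 km × 1.69/0.56 = 6.52 km.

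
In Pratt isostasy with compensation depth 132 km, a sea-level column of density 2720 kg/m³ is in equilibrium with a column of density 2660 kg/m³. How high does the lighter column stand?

ρ_ref D = ρ (D + h) → h = D (ρ_ref − ρ)/ρ.
h = 132 km × (2720 − 2660)/2660 = 2.98 km.

2.98 km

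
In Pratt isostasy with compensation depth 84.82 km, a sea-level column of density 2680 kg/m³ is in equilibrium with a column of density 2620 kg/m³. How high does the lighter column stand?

ρ_ref D = ρ (D + h) → h = D (ρ_ref − ρ)/ρ.
h = 84.82 km × (2680 − 2620)/2620 = 1.94 km.

1.94 km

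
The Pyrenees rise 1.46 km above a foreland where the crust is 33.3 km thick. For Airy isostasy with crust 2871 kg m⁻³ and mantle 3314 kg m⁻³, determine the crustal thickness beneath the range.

44.2 km

Root depth r = h ρ_c / (ρ_m − ρ_c) = 1.46 km × 2871 / 443 = 9.462 km.
Total thickness = T + h + r = 33.3 km + 1.46 km + 9.462 km = 44.2 km.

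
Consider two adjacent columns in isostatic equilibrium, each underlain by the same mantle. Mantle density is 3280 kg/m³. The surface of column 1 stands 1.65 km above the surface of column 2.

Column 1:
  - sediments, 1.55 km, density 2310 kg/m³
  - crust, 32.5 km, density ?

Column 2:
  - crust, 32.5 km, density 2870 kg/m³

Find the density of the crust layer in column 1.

Take the compensation level at the base of the deeper column (depth z_c below the surface of column 1) and equate Σ ρ_i t_i down to z_c; mantle fills any gap and the z_c terms cancel.
Column 1: 1.55×2310 + 32.5×ρ + (z_c − 34.05)×3280
Column 2: 1.65×0 + 32.5×2870 + (z_c − 1.65 − 32.5)×3280
The z_c×3280 term appears on both sides and cancels. Collect the known terms of each column as K = Σ(ρt)_known − 3280 × (depth of known layers): K_1 = 3580.5 − 3280×34.05 = −108103.5; K_2 = 93275 − 3280×(1.65 + 32.5) = −18737.
Balance: K_1 + 32.5×ρ = K_2, so ρ = (K_2 − K_1)/32.5 = 89366.5/32.5 = 2750 kg/m³.

2750 kg/m³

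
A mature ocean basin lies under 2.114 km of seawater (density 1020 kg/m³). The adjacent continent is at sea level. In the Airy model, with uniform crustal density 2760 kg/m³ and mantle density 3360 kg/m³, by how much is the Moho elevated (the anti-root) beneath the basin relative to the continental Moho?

Balancing pressure at the compensation depth: replacing crust with seawater at the top is compensated by replacing crust with mantle at the base: d (ρ_c − ρ_w) = a (ρ_m − ρ_c).
a = d (ρ_c − ρ_w)/(ρ_m − ρ_c) = 2.114 km × 1740/600 = 6.13 km.

6.13 km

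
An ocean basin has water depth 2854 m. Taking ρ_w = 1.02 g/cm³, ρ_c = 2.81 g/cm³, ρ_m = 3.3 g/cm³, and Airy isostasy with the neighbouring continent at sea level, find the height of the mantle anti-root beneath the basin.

Isostatic balance requires: replacing crust with seawater at the top is compensated by replacing crust with mantle at the base: d (ρ_c − ρ_w) = a (ρ_m − ρ_c).
a = d (ρ_c − ρ_w)/(ρ_m − ρ_c) = 2854 m × 1.79/0.49 = 10400 m.

10400 m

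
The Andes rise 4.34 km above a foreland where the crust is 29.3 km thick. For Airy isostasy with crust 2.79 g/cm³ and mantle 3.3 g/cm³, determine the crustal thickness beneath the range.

Root depth r = h ρ_c / (ρ_m − ρ_c) = 4.34 km × 2.79 / 0.51 = 23.74 km.
Total thickness = T + h + r = 29.3 km + 4.34 km + 23.74 km = 57.4 km.

57.4 km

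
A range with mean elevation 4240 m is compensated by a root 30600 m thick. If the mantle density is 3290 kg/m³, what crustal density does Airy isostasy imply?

2890 kg/m³

ρ_c h = (ρ_m − ρ_c) r → ρ_c (h + r) = ρ_m r → ρ_c = ρ_m r / (h + r).
ρ_c = 3290 × 30600 m / (4240 m + 30600 m) = 2890 kg/m³.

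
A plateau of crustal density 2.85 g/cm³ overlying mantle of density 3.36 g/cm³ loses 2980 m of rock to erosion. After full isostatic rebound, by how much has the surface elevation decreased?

Rebound u = e ρ_c/ρ_m = 2980 m × 2.85/3.36 = 2528 m.
Net surface drop = e − u = 2980 m − 2528 m = e (ρ_m − ρ_c)/ρ_m = 452 m.

452 m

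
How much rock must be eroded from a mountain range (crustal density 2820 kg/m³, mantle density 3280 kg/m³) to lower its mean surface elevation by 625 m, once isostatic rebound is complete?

Net drop Δ = e − u = e − e ρ_c/ρ_m = e (ρ_m − ρ_c)/ρ_m.
e = Δ ρ_m/(ρ_m − ρ_c) = 625 m × 3280/460 = 4460 m.

4460 m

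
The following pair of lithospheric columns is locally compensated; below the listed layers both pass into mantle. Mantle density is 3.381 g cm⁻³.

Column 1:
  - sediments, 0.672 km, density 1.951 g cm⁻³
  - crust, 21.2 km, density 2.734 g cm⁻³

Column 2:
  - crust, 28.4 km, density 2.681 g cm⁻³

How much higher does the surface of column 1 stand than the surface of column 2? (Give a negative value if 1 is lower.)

−1.54 km

For any compensation level in the mantle, the mantle terms cancel and isostasy reduces to e = (Σt_1 − Σt_2) − (Σ(ρt)_1 − Σ(ρt)_2) / ρ_m.
Σt_1 = 21.872 km; Σt_2 = 28.4 km; Σ(ρt)_1 = 59.271872; Σ(ρt)_2 = 76.1404 (in km·g cm⁻³).
e = (21.872 − 28.4) − (59.271872 − 76.1404) / 3.381 = −1.54 km.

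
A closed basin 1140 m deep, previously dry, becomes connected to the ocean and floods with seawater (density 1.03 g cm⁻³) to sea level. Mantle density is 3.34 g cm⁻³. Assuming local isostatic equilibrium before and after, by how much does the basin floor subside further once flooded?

508 m

After flooding the water column is d + s deep. Its weight must equal the weight of mantle displaced by the extra subsidence s: (d + s) ρ_w = s ρ_m.
s = d ρ_w / (ρ_m − ρ_w) = 1140 m × 1.03/(3.34 − 1.03) = 508 m.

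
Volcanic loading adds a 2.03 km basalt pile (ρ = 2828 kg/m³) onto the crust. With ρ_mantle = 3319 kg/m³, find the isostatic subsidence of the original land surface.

1.73 km

Subaerial loading: s = t ρ_load / ρ_m.
s = 2.03 km × 2828/3319 = 1.73 km.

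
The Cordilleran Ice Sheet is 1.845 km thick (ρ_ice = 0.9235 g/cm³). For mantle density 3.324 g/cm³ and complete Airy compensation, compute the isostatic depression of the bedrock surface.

0.513 km

Equating mass per unit area of the two columns: the ice load ρ_ice t is balanced by mantle displaced below, ρ_m s.
s = t ρ_ice / ρ_m = 1.845 km × 0.9235/3.324 = 0.513 km.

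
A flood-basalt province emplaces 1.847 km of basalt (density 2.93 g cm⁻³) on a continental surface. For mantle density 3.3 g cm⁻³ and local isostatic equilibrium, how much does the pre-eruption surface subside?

1.64 km

Subaerial loading: s = t ρ_load / ρ_m.
s = 1.847 km × 2.93/3.3 = 1.64 km.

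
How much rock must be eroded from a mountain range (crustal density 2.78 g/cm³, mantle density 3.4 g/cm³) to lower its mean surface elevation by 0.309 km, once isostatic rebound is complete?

1.69 km

Net drop Δ = e − u = e − e ρ_c/ρ_m = e (ρ_m − ρ_c)/ρ_m.
e = Δ ρ_m/(ρ_m − ρ_c) = 0.309 km × 3.4/0.62 = 1.69 km.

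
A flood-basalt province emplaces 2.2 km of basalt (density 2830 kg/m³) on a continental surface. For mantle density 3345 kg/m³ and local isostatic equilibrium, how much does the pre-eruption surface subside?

1.86 km

Subaerial loading: s = t ρ_load / ρ_m.
s = 2.2 km × 2830/3345 = 1.86 km.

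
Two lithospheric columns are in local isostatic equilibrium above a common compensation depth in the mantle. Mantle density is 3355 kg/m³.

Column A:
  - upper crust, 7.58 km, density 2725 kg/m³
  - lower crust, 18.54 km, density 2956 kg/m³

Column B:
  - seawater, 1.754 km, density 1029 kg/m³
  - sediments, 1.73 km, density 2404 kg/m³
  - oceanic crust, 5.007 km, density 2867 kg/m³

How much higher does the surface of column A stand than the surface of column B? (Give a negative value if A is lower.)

For any compensation level in the mantle, the mantle terms cancel and isostasy reduces to e = (Σt_A − Σt_B) − (Σ(ρt)_A − Σ(ρt)_B) / ρ_m.
Σt_A = 26.12 km; Σt_B = 8.491 km; Σ(ρt)_A = 75459.74; Σ(ρt)_B = 20318.855 (in km·kg/m³).
e = (26.12 − 8.491) − (75459.74 − 20318.855) / 3355 = 1.19 km.

1.19 km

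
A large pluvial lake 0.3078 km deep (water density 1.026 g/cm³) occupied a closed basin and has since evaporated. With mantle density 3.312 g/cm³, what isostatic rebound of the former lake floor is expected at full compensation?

0.0954 km

u = d ρ_w/ρ_m = 0.3078 km × 1.026/3.312 = 0.0954 km.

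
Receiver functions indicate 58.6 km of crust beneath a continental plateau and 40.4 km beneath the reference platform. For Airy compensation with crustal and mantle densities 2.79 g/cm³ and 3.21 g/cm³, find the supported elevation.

Excess crust Δ = 58.6 km − 40.4 km = 18.2 km, split between elevation h and root r with h + r = Δ.
Airy balance ρ_c h = (ρ_m − ρ_c) r gives r = h ρ_c/(ρ_m − ρ_c), so h (1 + ρ_c/(ρ_m − ρ_c)) = Δ, i.e. h = Δ (ρ_m − ρ_c)/ρ_m.
h = 18.2 km × 0.42/3.21 = 2.38 km.

2.38 km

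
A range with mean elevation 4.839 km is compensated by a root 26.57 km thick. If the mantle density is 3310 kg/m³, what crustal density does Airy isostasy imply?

ρ_c h = (ρ_m − ρ_c) r → ρ_c (h + r) = ρ_m r → ρ_c = ρ_m r / (h + r).
ρ_c = 3310 × 26.57 km / (4.839 km + 26.57 km) = 2800 kg/m³.

2800 kg/m³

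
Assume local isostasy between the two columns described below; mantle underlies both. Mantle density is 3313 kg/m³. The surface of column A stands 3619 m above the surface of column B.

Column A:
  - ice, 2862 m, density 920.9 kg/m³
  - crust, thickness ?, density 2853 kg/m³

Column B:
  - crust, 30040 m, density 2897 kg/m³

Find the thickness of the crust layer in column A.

Take the compensation level at the base of the deeper column (depth z_c below the surface of column A) and equate Σ ρ_i t_i down to z_c; mantle fills any gap and the z_c terms cancel.
Column A: 2862×920.9 + x×2853 + (z_c − 2862 − x)×3313
Column B: 3619×0 + 30040×2897 + (z_c − 3619 − 30040)×3313
The z_c×3313 term appears on both sides and cancels. Collect the known terms of each column as K = Σ(ρt)_known − 3313 × (depth of known layers): K_A = 2635615.8 − 3313×2862 = −6846190.2; K_B = 87025880 − 3313×(3619 + 30040) = −24486387.
Balance: K_A − x×(3313 − 2853) = K_B, so x = (K_A − K_B)/(3313 − 2853) = 17640200/460 = 38300 m.

38300 m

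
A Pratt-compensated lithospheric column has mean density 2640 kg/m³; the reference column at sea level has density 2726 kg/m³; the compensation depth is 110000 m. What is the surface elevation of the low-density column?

3580 m

ρ_ref D = ρ (D + h) → h = D (ρ_ref − ρ)/ρ.
h = 110000 m × (2726 − 2640)/2640 = 3580 m.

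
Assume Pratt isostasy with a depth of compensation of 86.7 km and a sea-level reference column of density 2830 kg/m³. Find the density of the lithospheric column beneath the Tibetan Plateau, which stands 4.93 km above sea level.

Pratt balance: ρ_ref D = ρ (D + h).
ρ = ρ_ref D/(D + h) = 2830 × 86.7 km/(86.7 km + 4.93 km) = 2680 kg/m³.

2680 kg/m³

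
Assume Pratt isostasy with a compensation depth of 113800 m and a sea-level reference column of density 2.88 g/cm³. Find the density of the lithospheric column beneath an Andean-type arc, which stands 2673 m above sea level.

Pratt balance: ρ_ref D = ρ (D + h).
ρ = ρ_ref D/(D + h) = 2.88 × 113800 m/(113800 m + 2673 m) = 2.81 g/cm³.

2.81 g/cm³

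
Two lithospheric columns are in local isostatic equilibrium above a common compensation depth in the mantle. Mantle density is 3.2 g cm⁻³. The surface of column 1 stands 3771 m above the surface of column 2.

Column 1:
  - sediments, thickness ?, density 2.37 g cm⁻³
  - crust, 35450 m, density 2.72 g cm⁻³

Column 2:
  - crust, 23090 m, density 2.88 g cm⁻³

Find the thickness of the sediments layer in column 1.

2940 m

Take the compensation level at the base of the deeper column (depth z_c below the surface of column 1) and equate Σ ρ_i t_i down to z_c; mantle fills any gap and the z_c terms cancel.
Column 1: x×2.37 + 35450×2.72 + (z_c − 35450 − x)×3.2
Column 2: 3771×0 + 23090×2.88 + (z_c − 3771 − 23090)×3.2
The z_c×3.2 term appears on both sides and cancels. Collect the known terms of each column as K = Σ(ρt)_known − 3.2 × (depth of known layers): K_1 = 96424 − 3.2×35450 = −17016; K_2 = 66499.2 − 3.2×(3771 + 23090) = −19456.
Balance: K_1 − x×(3.2 − 2.37) = K_2, so x = (K_1 − K_2)/(3.2 − 2.37) = 2440/0.83 = 2940 m.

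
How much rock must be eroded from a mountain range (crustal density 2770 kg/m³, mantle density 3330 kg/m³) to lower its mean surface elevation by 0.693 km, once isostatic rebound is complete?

4.12 km

Net drop Δ = e − u = e − e ρ_c/ρ_m = e (ρ_m − ρ_c)/ρ_m.
e = Δ ρ_m/(ρ_m − ρ_c) = 0.693 km × 3330/560 = 4.12 km.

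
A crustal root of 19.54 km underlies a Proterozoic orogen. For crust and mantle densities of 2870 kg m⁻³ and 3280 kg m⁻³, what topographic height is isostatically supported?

2.79 km

For local isostatic compensation: ρ_c h = (ρ_m − ρ_c) r.
h = r (ρ_m − ρ_c) / ρ_c = 19.54 km × (3280 − 2870) / 2870 = 2.79 km.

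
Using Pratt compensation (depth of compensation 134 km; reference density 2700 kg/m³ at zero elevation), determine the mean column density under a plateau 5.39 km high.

Pratt balance: ρ_ref D = ρ (D + h).
ρ = ρ_ref D/(D + h) = 2700 × 134 km/(134 km + 5.39 km) = 2600 kg/m³.

2600 kg/m³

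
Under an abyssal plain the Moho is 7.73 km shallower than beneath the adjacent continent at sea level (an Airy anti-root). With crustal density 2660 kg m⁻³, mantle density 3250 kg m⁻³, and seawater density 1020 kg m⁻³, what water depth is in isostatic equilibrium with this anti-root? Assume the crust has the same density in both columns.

2.78 km

Replacing a thickness d of crust by seawater at the top must be balanced by replacing crust with mantle at the base: d (ρ_c − ρ_w) = a (ρ_m − ρ_c).
d = a (ρ_m − ρ_c)/(ρ_c − ρ_w) = 7.73 km × 590/1640 = 2.78 km.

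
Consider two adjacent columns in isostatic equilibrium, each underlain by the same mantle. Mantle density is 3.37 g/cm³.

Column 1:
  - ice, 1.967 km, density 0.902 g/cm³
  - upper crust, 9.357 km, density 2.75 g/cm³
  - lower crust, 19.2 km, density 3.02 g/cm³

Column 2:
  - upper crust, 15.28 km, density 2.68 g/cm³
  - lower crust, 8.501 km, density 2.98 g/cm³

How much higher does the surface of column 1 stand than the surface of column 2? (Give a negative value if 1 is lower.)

1.04 km

For any compensation level in the mantle, the mantle terms cancel and isostasy reduces to e = (Σt_1 − Σt_2) − (Σ(ρt)_1 − Σ(ρt)_2) / ρ_m.
Σt_1 = 30.524 km; Σt_2 = 23.781 km; Σ(ρt)_1 = 85.489984; Σ(ρt)_2 = 66.28338 (in km·g/cm³).
e = (30.524 − 23.781) − (85.489984 − 66.28338) / 3.37 = 1.04 km.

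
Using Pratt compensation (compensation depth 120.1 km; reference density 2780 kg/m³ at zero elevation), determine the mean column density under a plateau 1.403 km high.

Pratt balance: ρ_ref D = ρ (D + h).
ρ = ρ_ref D/(D + h) = 2780 × 120.1 km/(120.1 km + 1.403 km) = 2750 kg/m³.

2750 kg/m³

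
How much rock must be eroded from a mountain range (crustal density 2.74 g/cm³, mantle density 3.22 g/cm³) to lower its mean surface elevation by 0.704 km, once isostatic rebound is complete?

4.72 km

Net drop Δ = e − u = e − e ρ_c/ρ_m = e (ρ_m − ρ_c)/ρ_m.
e = Δ ρ_m/(ρ_m − ρ_c) = 0.704 km × 3.22/0.48 = 4.72 km.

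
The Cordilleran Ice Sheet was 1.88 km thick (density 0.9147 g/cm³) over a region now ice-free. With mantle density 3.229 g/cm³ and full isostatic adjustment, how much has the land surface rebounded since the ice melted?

0.533 km

Removing the load lets mantle flow back in; uplift u satisfies ρ_ice t = ρ_m u.
u = t ρ_ice/ρ_m = 1.88 km × 0.9147/3.229 = 0.533 km.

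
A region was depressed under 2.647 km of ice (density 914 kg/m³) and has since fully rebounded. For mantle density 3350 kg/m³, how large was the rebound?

0.722 km

Removing the load lets mantle flow back in; uplift u satisfies ρ_ice t = ρ_m u.
u = t ρ_ice/ρ_m = 2.647 km × 914/3350 = 0.722 km.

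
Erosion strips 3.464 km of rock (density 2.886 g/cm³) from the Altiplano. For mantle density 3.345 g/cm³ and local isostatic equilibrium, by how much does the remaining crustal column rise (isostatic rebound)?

2.99 km

Unloading: uplift u = e ρ_c/ρ_m = 3.464 km × 2.886/3.345 = 2.99 km.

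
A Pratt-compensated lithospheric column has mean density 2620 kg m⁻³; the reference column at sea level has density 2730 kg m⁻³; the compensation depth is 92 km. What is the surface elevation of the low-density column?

3.86 km

ρ_ref D = ρ (D + h) → h = D (ρ_ref − ρ)/ρ.
h = 92 km × (2730 − 2620)/2620 = 3.86 km.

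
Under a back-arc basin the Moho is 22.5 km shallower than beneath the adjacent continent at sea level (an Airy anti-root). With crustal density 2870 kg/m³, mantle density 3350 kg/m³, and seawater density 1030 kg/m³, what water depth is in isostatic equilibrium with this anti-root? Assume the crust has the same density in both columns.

Replacing a thickness d of crust by seawater at the top must be balanced by replacing crust with mantle at the base: d (ρ_c − ρ_w) = a (ρ_m − ρ_c).
d = a (ρ_m − ρ_c)/(ρ_c − ρ_w) = 22.5 km × 480/1840 = 5.87 km.

5.87 km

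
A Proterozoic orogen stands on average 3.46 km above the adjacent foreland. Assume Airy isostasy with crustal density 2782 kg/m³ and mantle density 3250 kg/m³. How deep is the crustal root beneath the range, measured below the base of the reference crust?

Balancing pressure at the compensation depth: the weight of the topography is balanced by the buoyancy of the root, ρ_c h = (ρ_m − ρ_c) r.
r = h · ρ_c / (ρ_m − ρ_c) = 3.46 km × 2782 / (3250 − 2782) = 20.6 km.

20.6 km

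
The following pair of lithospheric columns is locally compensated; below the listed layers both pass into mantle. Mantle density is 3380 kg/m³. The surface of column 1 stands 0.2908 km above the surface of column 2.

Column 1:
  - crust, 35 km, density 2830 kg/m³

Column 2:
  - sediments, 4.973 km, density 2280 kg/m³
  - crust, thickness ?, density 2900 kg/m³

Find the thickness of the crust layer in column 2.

Take the compensation level at the base of the deeper column (depth z_c below the surface of column 1) and equate Σ ρ_i t_i down to z_c; mantle fills any gap and the z_c terms cancel.
Column 1: 35×2830 + (z_c − 35)×3380
Column 2: 0.2908×0 + 4.973×2280 + x×2900 + (z_c − 0.2908 − 4.973 − x)×3380
The z_c×3380 term appears on both sides and cancels. Collect the known terms of each column as K = Σ(ρt)_known − 3380 × (depth of known layers): K_1 = 99050 − 3380×35 = −19250; K_2 = 11338.44 − 3380×(0.2908 + 4.973) = −6453.204.
Balance: K_1 = K_2 − x×(3380 − 2900), so x = (K_2 − K_1)/(3380 − 2900) = 12796.8/480 = 26.7 km.

26.7 km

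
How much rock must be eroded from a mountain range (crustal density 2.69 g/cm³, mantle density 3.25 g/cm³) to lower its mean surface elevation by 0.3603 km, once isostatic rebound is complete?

Net drop Δ = e − u = e − e ρ_c/ρ_m = e (ρ_m − ρ_c)/ρ_m.
e = Δ ρ_m/(ρ_m − ρ_c) = 0.3603 km × 3.25/0.56 = 2.09 km.

2.09 km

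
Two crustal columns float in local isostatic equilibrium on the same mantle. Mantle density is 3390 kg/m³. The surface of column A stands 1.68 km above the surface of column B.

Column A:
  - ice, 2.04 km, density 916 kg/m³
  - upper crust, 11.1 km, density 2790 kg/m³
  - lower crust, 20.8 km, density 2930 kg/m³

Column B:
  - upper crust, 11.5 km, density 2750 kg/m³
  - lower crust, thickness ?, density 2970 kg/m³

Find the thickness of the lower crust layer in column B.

19.6 km

Take the compensation level at the base of the deeper column (depth z_c below the surface of column A) and equate Σ ρ_i t_i down to z_c; mantle fills any gap and the z_c terms cancel.
Column A: 2.04×916 + 11.1×2790 + 20.8×2930 + (z_c − 33.94)×3390
Column B: 1.68×0 + 11.5×2750 + x×2970 + (z_c − 1.68 − 11.5 − x)×3390
The z_c×3390 term appears on both sides and cancels. Collect the known terms of each column as K = Σ(ρt)_known − 3390 × (depth of known layers): K_A = 93781.64 − 3390×33.94 = −21274.96; K_B = 31625 − 3390×(1.68 + 11.5) = −13055.2.
Balance: K_A = K_B − x×(3390 − 2970), so x = (K_B − K_A)/(3390 − 2970) = 8219.76/420 = 19.6 km.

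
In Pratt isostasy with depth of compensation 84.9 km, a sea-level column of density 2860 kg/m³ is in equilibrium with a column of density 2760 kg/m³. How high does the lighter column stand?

3.08 km

ρ_ref D = ρ (D + h) → h = D (ρ_ref − ρ)/ρ.
h = 84.9 km × (2860 − 2760)/2760 = 3.08 km.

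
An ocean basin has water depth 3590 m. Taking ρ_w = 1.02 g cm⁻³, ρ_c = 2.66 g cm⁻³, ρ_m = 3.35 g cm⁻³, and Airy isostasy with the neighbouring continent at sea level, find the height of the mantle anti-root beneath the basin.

Balancing pressure at the compensation depth: replacing crust with seawater at the top is compensated by replacing crust with mantle at the base: d (ρ_c − ρ_w) = a (ρ_m − ρ_c).
a = d (ρ_c − ρ_w)/(ρ_m − ρ_c) = 3590 m × 1.64/0.69 = 8530 m.

8530 m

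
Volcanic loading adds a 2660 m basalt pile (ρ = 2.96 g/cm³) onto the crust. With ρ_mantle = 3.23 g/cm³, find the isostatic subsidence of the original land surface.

Subaerial loading: s = t ρ_load / ρ_m.
s = 2660 m × 2.96/3.23 = 2440 m.

2440 m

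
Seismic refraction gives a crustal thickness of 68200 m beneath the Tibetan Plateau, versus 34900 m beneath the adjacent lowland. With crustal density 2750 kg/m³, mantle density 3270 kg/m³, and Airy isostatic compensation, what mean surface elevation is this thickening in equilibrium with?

Excess crust Δ = 68200 m − 34900 m = 33300 m, split between elevation h and root r with h + r = Δ.
Airy balance ρ_c h = (ρ_m − ρ_c) r gives r = h ρ_c/(ρ_m − ρ_c), so h (1 + ρ_c/(ρ_m − ρ_c)) = Δ, i.e. h = Δ (ρ_m − ρ_c)/ρ_m.
h = 33300 m × 520/3270 = 5300 m.

5300 m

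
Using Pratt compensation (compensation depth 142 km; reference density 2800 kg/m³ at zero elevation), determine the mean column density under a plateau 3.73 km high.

Pratt balance: ρ_ref D = ρ (D + h).
ρ = ρ_ref D/(D + h) = 2800 × 142 km/(142 km + 3.73 km) = 2730 kg/m³.

2730 kg/m³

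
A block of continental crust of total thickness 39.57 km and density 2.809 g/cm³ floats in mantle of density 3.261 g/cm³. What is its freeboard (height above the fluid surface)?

Floating equilibrium: submerged depth d = t ρ_obj/ρ_fluid = 39.57 km × 2.809/3.261 = 34.09 km.
Freeboard = t − d = 39.57 km − 34.09 km = 5.48 km.

5.48 km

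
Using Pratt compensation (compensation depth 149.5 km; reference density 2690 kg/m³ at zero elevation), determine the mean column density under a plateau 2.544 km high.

2640 kg/m³

Pratt balance: ρ_ref D = ρ (D + h).
ρ = ρ_ref D/(D + h) = 2690 × 149.5 km/(149.5 km + 2.544 km) = 2640 kg/m³.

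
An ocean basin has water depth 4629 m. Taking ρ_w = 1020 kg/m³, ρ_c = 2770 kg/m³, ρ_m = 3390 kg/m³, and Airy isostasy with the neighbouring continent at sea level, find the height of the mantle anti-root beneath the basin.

13100 m

Balancing pressure at the compensation depth: replacing crust with seawater at the top is compensated by replacing crust with mantle at the base: d (ρ_c − ρ_w) = a (ρ_m − ρ_c).
a = d (ρ_c − ρ_w)/(ρ_m − ρ_c) = 4629 m × 1750/620 = 13100 m.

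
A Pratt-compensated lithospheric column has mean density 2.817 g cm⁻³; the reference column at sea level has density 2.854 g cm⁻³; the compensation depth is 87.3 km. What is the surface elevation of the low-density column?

1.15 km

ρ_ref D = ρ (D + h) → h = D (ρ_ref − ρ)/ρ.
h = 87.3 km × (2.854 − 2.817)/2.817 = 1.15 km.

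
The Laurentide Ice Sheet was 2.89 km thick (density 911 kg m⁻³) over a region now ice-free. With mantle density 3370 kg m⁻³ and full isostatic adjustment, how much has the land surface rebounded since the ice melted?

0.781 km

Removing the load lets mantle flow back in; uplift u satisfies ρ_ice t = ρ_m u.
u = t ρ_ice/ρ_m = 2.89 km × 911/3370 = 0.781 km.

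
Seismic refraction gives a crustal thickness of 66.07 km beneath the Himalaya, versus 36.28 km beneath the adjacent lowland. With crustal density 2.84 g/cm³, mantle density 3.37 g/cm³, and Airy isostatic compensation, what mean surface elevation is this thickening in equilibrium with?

Excess crust Δ = 66.07 km − 36.28 km = 29.79 km, split between elevation h and root r with h + r = Δ.
Airy balance ρ_c h = (ρ_m − ρ_c) r gives r = h ρ_c/(ρ_m − ρ_c), so h (1 + ρ_c/(ρ_m − ρ_c)) = Δ, i.e. h = Δ (ρ_m − ρ_c)/ρ_m.
h = 29.79 km × 0.53/3.37 = 4.69 km.

4.69 km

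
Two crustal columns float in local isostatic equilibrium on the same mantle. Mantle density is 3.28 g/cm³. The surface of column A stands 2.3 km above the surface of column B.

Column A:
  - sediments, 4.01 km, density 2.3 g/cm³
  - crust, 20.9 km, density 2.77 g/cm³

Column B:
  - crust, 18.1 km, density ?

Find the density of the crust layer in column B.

2.89 g/cm³

Take the compensation level at the base of the deeper column (depth z_c below the surface of column A) and equate Σ ρ_i t_i down to z_c; mantle fills any gap and the z_c terms cancel.
Column A: 4.01×2.3 + 20.9×2.77 + (z_c − 24.91)×3.28
Column B: 2.3×0 + 18.1×ρ + (z_c − 2.3 − 18.1)×3.28
The z_c×3.28 term appears on both sides and cancels. Collect the known terms of each column as K = Σ(ρt)_known − 3.28 × (depth of known layers): K_A = 67.116 − 3.28×24.91 = −14.5888; K_B = 0 − 3.28×(2.3 + 18.1) = −66.912.
Balance: K_A = K_B + 18.1×ρ, so ρ = (K_A − K_B)/18.1 = 52.3232/18.1 = 2.89 g/cm³.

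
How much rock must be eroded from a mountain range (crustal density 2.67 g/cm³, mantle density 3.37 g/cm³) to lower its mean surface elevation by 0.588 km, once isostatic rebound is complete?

2.83 km

Net drop Δ = e − u = e − e ρ_c/ρ_m = e (ρ_m − ρ_c)/ρ_m.
e = Δ ρ_m/(ρ_m − ρ_c) = 0.588 km × 3.37/0.7 = 2.83 km.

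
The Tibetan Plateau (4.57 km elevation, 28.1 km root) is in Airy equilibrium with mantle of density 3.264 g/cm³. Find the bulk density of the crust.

ρ_c h = (ρ_m − ρ_c) r → ρ_c (h + r) = ρ_m r → ρ_c = ρ_m r / (h + r).
ρ_c = 3.264 × 28.1 km / (4.57 km + 28.1 km) = 2.81 g/cm³.

2.81 g/cm³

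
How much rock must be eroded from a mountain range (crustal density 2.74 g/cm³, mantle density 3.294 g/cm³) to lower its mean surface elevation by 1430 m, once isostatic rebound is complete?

8500 m

Net drop Δ = e − u = e − e ρ_c/ρ_m = e (ρ_m − ρ_c)/ρ_m.
e = Δ ρ_m/(ρ_m − ρ_c) = 1430 m × 3.294/0.554 = 8500 m.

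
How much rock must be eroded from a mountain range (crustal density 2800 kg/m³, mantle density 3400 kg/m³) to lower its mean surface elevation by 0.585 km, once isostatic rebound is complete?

Net drop Δ = e − u = e − e ρ_c/ρ_m = e (ρ_m − ρ_c)/ρ_m.
e = Δ ρ_m/(ρ_m − ρ_c) = 0.585 km × 3400/600 = 3.31 km.

3.31 km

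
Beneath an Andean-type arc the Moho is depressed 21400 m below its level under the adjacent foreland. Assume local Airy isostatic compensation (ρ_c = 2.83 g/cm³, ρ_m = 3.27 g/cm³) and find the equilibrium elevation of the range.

3330 m

Isostatic balance requires: ρ_c h = (ρ_m − ρ_c) r.
h = r (ρ_m − ρ_c) / ρ_c = 21400 m × (3.27 − 2.83) / 2.83 = 3330 m.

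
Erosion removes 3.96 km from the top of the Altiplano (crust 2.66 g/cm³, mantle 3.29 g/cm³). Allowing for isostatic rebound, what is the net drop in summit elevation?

0.758 km

Rebound u = e ρ_c/ρ_m = 3.96 km × 2.66/3.29 = 3.202 km.
Net surface drop = e − u = 3.96 km − 3.202 km = e (ρ_m − ρ_c)/ρ_m = 0.758 km.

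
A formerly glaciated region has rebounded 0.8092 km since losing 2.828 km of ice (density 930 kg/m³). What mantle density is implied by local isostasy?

ρ_m = ρ_ice t / u = 930 × 2.828 km/0.8092 km = 3250 kg/m³.

3250 kg/m³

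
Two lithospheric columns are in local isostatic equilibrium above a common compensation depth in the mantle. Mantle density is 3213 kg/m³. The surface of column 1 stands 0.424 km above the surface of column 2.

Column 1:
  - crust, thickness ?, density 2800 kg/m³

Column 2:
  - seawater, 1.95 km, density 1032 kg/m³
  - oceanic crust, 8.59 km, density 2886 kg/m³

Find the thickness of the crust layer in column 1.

20.4 km

Take the compensation level at the base of the deeper column (depth z_c below the surface of column 1) and equate Σ ρ_i t_i down to z_c; mantle fills any gap and the z_c terms cancel.
Column 1: x×2800 + (z_c − 0 − x)×3213
Column 2: 0.424×0 + 1.95×1032 + 8.59×2886 + (z_c − 0.424 − 10.54)×3213
The z_c×3213 term appears on both sides and cancels. Collect the known terms of each column as K = Σ(ρt)_known − 3213 × (depth of known layers): K_1 = 0 − 3213×0 = 0; K_2 = 26803.14 − 3213×(0.424 + 10.54) = −8424.192.
Balance: K_1 − x×(3213 − 2800) = K_2, so x = (K_1 − K_2)/(3213 − 2800) = 8424.19/413 = 20.4 km.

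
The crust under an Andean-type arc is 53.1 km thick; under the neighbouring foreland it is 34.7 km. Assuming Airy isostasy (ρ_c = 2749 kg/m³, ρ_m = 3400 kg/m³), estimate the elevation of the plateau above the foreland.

3.52 km

Excess crust Δ = 53.1 km − 34.7 km = 18.4 km, split between elevation h and root r with h + r = Δ.
Airy balance ρ_c h = (ρ_m − ρ_c) r gives r = h ρ_c/(ρ_m − ρ_c), so h (1 + ρ_c/(ρ_m − ρ_c)) = Δ, i.e. h = Δ (ρ_m − ρ_c)/ρ_m.
h = 18.4 km × 651/3400 = 3.52 km.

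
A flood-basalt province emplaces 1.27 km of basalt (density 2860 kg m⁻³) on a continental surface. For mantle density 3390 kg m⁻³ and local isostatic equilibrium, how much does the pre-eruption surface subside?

Subaerial loading: s = t ρ_load / ρ_m.
s = 1.27 km × 2860/3390 = 1.07 km.

1.07 km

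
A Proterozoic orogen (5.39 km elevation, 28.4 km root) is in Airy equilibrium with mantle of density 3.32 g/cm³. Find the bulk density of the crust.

ρ_c h = (ρ_m − ρ_c) r → ρ_c (h + r) = ρ_m r → ρ_c = ρ_m r / (h + r).
ρ_c = 3.32 × 28.4 km / (5.39 km + 28.4 km) = 2.79 g/cm³.

2.79 g/cm³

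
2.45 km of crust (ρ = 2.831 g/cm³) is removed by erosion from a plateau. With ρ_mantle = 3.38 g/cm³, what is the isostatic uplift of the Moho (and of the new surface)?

2.05 km

Unloading: uplift u = e ρ_c/ρ_m = 2.45 km × 2.831/3.38 = 2.05 km.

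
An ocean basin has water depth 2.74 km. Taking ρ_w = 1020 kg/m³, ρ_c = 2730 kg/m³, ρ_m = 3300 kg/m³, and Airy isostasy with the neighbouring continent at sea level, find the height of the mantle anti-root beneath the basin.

For local isostatic compensation: replacing crust with seawater at the top is compensated by replacing crust with mantle at the base: d (ρ_c − ρ_w) = a (ρ_m − ρ_c).
a = d (ρ_c − ρ_w)/(ρ_m − ρ_c) = 2.74 km × 1710/570 = 8.22 km.

8.22 km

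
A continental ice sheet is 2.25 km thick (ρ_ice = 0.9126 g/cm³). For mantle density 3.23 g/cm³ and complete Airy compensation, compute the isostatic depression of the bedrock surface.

Isostatic balance requires: the ice load ρ_ice t is balanced by mantle displaced below, ρ_m s.
s = t ρ_ice / ρ_m = 2.25 km × 0.9126/3.23 = 0.636 km.

0.636 km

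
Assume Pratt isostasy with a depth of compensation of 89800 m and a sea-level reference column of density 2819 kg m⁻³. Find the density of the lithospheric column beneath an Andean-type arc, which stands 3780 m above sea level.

Pratt balance: ρ_ref D = ρ (D + h).
ρ = ρ_ref D/(D + h) = 2819 × 89800 m/(89800 m + 3780 m) = 2710 kg m⁻³.

2710 kg m⁻³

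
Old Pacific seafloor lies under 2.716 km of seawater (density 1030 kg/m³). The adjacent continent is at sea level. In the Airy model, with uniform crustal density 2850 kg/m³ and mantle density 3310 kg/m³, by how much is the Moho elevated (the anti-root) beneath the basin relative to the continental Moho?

Balancing pressure at the compensation depth: replacing crust with seawater at the top is compensated by replacing crust with mantle at the base: d (ρ_c − ρ_w) = a (ρ_m − ρ_c).
a = d (ρ_c − ρ_w)/(ρ_m − ρ_c) = 2.716 km × 1820/460 = 10.7 km.

10.7 km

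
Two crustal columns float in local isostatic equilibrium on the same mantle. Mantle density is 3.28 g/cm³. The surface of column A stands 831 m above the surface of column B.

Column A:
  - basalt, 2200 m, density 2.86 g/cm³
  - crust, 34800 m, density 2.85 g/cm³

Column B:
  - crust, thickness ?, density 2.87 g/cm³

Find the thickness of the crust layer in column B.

Take the compensation level at the base of the deeper column (depth z_c below the surface of column A) and equate Σ ρ_i t_i down to z_c; mantle fills any gap and the z_c terms cancel.
Column A: 2200×2.86 + 34800×2.85 + (z_c − 37000)×3.28
Column B: 831×0 + x×2.87 + (z_c − 831 − 0 − x)×3.28
The z_c×3.28 term appears on both sides and cancels. Collect the known terms of each column as K = Σ(ρt)_known − 3.28 × (depth of known layers): K_A = 105472 − 3.28×37000 = −15888; K_B = 0 − 3.28×(831 + 0) = −2725.68.
Balance: K_A = K_B − x×(3.28 − 2.87), so x = (K_B − K_A)/(3.28 − 2.87) = 13162.3/0.41 = 32100 m.

32100 m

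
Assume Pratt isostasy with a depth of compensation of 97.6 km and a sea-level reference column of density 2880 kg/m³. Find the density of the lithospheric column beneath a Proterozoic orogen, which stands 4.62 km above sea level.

Pratt balance: ρ_ref D = ρ (D + h).
ρ = ρ_ref D/(D + h) = 2880 × 97.6 km/(97.6 km + 4.62 km) = 2750 kg/m³.

2750 kg/m³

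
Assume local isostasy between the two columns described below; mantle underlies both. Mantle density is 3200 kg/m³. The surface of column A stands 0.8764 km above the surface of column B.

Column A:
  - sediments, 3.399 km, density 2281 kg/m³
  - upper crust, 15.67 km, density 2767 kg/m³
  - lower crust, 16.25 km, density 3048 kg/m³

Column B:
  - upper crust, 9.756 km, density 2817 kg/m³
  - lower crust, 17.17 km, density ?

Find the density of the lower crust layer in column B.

Take the compensation level at the base of the deeper column (depth z_c below the surface of column A) and equate Σ ρ_i t_i down to z_c; mantle fills any gap and the z_c terms cancel.
Column A: 3.399×2281 + 15.67×2767 + 16.25×3048 + (z_c − 35.319)×3200
Column B: 0.8764×0 + 9.756×2817 + 17.17×ρ + (z_c − 0.8764 − 26.926)×3200
The z_c×3200 term appears on both sides and cancels. Collect the known terms of each column as K = Σ(ρt)_known − 3200 × (depth of known layers): K_A = 100642.009 − 3200×35.319 = −12378.791; K_B = 27482.652 − 3200×(0.8764 + 26.926) = −61485.028.
Balance: K_A = K_B + 17.17×ρ, so ρ = (K_A − K_B)/17.17 = 49106.2/17.17 = 2860 kg/m³.

2860 kg/m³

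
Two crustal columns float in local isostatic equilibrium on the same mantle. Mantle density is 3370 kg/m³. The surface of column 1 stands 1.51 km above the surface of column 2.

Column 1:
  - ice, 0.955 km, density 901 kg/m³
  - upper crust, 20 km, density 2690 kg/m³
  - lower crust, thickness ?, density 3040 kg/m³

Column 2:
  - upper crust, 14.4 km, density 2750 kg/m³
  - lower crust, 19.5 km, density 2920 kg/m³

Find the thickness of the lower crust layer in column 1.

Take the compensation level at the base of the deeper column (depth z_c below the surface of column 1) and equate Σ ρ_i t_i down to z_c; mantle fills any gap and the z_c terms cancel.
Column 1: 0.955×901 + 20×2690 + x×3040 + (z_c − 20.955 − x)×3370
Column 2: 1.51×0 + 14.4×2750 + 19.5×2920 + (z_c − 1.51 − 33.9)×3370
The z_c×3370 term appears on both sides and cancels. Collect the known terms of each column as K = Σ(ρt)_known − 3370 × (depth of known layers): K_1 = 54660.455 − 3370×20.955 = −15957.895; K_2 = 96540 − 3370×(1.51 + 33.9) = −22791.7.
Balance: K_1 − x×(3370 − 3040) = K_2, so x = (K_1 − K_2)/(3370 − 3040) = 6833.81/330 = 20.7 km.

20.7 km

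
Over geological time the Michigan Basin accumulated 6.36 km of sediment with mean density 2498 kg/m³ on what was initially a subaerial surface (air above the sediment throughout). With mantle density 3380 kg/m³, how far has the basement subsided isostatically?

Subaerial load: s = t ρ_sed / ρ_m = 6.36 km × 2498/3380 = 4.7 km.

4.7 km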